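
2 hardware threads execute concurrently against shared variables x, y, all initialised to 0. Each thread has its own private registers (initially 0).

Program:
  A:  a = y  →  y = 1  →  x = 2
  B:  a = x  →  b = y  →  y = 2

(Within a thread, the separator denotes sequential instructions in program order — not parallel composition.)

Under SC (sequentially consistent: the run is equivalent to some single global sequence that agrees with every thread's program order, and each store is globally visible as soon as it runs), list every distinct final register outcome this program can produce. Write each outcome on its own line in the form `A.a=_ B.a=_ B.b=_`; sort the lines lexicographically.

A.a=0 B.a=0 B.b=0
A.a=0 B.a=0 B.b=1
A.a=0 B.a=2 B.b=1
A.a=2 B.a=0 B.b=0

outcome vector order: (A.a,B.a,B.b)
|SC outcomes| = 4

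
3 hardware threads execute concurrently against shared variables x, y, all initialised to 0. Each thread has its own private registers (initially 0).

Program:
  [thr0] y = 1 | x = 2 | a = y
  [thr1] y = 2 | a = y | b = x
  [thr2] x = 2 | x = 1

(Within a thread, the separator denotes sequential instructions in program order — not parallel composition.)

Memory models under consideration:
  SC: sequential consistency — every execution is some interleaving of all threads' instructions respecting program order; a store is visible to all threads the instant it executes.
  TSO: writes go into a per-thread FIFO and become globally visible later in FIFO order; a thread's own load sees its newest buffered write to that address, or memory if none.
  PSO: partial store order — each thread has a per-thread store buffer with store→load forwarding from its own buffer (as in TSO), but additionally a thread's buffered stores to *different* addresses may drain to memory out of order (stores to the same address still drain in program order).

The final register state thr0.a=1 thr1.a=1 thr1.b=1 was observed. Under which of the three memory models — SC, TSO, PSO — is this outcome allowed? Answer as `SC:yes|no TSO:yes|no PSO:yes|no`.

SC:yes TSO:yes PSO:yes

outcome vector order: (thr0.a,thr1.a,thr1.b)
[SC] allowed = {1/1/0; 1/1/1; 1/1/2; 1/2/0; 1/2/1; 1/2/2; 2/2/0; 2/2/1; 2/2/2}
[TSO] allowed = {1/1/0; 1/1/1; 1/1/2; 1/2/0; 1/2/1; 1/2/2; 2/2/0; 2/2/1; 2/2/2}
[PSO] allowed = {1/1/0; 1/1/1; 1/1/2; 1/2/0; 1/2/1; 1/2/2; 2/2/0; 2/2/1; 2/2/2}
target 1/1/1 ∈ {SC,TSO,PSO}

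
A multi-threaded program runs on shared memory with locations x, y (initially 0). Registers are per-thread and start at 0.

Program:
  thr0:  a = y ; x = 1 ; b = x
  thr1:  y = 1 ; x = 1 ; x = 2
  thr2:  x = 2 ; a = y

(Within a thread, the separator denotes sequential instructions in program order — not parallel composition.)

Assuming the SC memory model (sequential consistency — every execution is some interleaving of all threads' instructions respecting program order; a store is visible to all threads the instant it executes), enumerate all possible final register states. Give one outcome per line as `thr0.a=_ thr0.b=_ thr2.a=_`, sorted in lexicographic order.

thr0.a=0 thr0.b=1 thr2.a=0
thr0.a=0 thr0.b=1 thr2.a=1
thr0.a=0 thr0.b=2 thr2.a=0
thr0.a=0 thr0.b=2 thr2.a=1
thr0.a=1 thr0.b=1 thr2.a=0
thr0.a=1 thr0.b=1 thr2.a=1
thr0.a=1 thr0.b=2 thr2.a=0
thr0.a=1 thr0.b=2 thr2.a=1

outcome vector order: (thr0.a,thr0.b,thr2.a)
|SC outcomes| = 8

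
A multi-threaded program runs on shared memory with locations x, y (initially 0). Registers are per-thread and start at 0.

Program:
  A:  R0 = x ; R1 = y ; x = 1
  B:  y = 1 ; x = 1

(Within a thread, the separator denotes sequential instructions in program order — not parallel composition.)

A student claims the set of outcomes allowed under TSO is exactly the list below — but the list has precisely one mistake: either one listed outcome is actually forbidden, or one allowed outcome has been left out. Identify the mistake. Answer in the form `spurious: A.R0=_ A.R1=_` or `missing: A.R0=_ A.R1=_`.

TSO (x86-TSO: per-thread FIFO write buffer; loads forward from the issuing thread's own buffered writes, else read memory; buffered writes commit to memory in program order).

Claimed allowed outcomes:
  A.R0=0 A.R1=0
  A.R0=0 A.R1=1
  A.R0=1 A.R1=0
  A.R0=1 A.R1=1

spurious: A.R0=1 A.R1=0

outcome vector order: (A.R0,A.R1)
TSO (3): 0/0; 0/1; 1/1
claimed∖TSO = {1/0}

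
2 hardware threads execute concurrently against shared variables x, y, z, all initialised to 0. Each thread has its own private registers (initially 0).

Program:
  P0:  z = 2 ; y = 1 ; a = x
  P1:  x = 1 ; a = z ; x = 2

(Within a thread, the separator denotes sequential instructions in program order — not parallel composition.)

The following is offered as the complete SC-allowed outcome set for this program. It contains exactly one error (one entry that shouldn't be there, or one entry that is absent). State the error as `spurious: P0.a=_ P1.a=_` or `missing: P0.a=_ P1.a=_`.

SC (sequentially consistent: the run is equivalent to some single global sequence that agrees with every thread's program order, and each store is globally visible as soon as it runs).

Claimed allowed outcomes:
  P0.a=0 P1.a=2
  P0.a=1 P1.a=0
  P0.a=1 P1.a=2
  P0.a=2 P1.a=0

outcome vector order: (P0.a,P1.a)
[SC] allowed = {0/2 1/0 1/2 2/0 2/2}
SC∖claimed = {2/2}

missing: P0.a=2 P1.a=2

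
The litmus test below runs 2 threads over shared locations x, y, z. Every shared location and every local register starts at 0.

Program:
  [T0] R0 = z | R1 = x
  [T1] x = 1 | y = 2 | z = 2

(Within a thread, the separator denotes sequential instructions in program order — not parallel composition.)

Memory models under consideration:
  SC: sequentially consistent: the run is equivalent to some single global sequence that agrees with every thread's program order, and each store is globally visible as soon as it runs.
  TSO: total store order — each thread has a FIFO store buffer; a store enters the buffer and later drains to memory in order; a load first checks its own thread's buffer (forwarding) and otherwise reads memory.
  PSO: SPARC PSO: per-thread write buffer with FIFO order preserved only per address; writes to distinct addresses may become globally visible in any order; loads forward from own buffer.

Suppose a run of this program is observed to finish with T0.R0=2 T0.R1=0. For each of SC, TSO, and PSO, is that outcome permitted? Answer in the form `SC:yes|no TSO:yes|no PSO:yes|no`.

outcome vector order: (T0.R0,T0.R1)
SC (3): (0,0) (0,1) (2,1)
TSO (3): (0,0) (0,1) (2,1)
PSO (4): (0,0) (0,1) (2,0) (2,1)
target (2,0) ∈ {PSO}

SC:no TSO:no PSO:yes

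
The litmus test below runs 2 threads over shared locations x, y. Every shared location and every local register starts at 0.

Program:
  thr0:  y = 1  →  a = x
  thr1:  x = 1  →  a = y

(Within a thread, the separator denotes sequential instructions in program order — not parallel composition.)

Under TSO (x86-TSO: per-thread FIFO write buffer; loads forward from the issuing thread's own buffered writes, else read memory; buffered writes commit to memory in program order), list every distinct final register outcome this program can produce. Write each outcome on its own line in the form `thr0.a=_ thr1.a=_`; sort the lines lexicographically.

thr0.a=0 thr1.a=0
thr0.a=0 thr1.a=1
thr0.a=1 thr1.a=0
thr0.a=1 thr1.a=1

outcome vector order: (thr0.a,thr1.a)
|TSO outcomes| = 4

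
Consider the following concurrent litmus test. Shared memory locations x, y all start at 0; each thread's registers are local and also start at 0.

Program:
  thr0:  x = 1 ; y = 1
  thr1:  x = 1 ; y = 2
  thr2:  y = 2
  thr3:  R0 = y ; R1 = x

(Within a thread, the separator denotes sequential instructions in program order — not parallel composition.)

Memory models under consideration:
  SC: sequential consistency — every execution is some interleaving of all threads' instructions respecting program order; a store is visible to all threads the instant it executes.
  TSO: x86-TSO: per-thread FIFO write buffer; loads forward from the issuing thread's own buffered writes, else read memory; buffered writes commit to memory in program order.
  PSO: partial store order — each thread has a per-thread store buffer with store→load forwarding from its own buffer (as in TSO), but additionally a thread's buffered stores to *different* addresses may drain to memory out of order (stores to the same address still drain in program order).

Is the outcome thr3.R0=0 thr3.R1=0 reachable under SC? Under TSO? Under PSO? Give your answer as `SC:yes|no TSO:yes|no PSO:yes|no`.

outcome vector order: (thr3.R0,thr3.R1)
under SC → <0 0>; <0 1>; <1 1>; <2 0>; <2 1>
under TSO → <0 0>; <0 1>; <1 1>; <2 0>; <2 1>
under PSO → <0 0>; <0 1>; <1 0>; <1 1>; <2 0>; <2 1>
target <0 0> ∈ {SC,TSO,PSO}

SC:yes TSO:yes PSO:yes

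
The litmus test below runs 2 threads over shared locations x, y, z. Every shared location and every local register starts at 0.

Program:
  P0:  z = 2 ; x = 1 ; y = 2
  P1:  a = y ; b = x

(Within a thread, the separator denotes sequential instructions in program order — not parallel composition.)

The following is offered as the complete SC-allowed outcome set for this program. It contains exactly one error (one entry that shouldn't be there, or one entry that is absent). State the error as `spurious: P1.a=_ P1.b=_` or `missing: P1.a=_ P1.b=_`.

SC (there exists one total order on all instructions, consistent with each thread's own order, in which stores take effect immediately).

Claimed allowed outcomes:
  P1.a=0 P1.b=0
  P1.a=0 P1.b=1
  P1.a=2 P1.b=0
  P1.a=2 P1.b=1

spurious: P1.a=2 P1.b=0

outcome vector order: (P1.a,P1.b)
SC (3): 0/0 0/1 2/1
claimed∖SC = {2/0}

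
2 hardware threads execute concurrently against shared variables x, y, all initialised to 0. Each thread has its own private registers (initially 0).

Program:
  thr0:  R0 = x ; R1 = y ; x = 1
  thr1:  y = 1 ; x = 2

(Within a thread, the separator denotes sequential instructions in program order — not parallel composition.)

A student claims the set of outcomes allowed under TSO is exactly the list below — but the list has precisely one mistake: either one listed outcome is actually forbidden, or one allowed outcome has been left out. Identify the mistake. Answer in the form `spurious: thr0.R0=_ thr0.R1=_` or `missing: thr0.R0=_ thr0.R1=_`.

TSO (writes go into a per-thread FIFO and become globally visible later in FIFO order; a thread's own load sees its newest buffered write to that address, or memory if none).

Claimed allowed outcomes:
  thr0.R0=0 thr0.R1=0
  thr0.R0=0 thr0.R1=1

outcome vector order: (thr0.R0,thr0.R1)
TSO (3): 00; 01; 21
TSO∖claimed = {21}

missing: thr0.R0=2 thr0.R1=1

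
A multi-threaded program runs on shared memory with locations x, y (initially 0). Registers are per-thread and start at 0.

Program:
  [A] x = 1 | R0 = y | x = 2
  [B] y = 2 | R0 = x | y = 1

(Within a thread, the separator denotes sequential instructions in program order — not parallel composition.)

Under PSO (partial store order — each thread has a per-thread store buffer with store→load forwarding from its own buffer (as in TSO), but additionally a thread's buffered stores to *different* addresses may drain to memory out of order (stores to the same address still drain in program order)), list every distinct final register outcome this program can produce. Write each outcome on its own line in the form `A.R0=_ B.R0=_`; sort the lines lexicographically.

outcome vector order: (A.R0,B.R0)
|PSO outcomes| = 8

A.R0=0 B.R0=0
A.R0=0 B.R0=1
A.R0=0 B.R0=2
A.R0=1 B.R0=0
A.R0=1 B.R0=1
A.R0=2 B.R0=0
A.R0=2 B.R0=1
A.R0=2 B.R0=2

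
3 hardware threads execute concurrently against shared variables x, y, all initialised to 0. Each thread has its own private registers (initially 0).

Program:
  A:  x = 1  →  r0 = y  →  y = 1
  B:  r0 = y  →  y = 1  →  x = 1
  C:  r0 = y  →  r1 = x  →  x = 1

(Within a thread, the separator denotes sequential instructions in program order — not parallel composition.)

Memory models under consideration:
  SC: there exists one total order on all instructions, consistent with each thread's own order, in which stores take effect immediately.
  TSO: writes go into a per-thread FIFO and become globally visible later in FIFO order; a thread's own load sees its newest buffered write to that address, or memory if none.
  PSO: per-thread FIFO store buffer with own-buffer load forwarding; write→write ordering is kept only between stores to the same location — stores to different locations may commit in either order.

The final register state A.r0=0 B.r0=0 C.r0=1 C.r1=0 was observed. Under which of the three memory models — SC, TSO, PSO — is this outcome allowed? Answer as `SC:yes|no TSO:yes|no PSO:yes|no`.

SC:no TSO:yes PSO:yes

outcome vector order: (A.r0,B.r0,C.r0,C.r1)
SC: 10 outcomes — {(0,0,0,0), (0,0,0,1), (0,0,1,1), (0,1,0,0), (0,1,0,1), (0,1,1,1), (1,0,0,0), (1,0,0,1), (1,0,1,0), (1,0,1,1)}
TSO: 11 outcomes — {(0,0,0,0), (0,0,0,1), (0,0,1,0), (0,0,1,1), (0,1,0,0), (0,1,0,1), (0,1,1,1), (1,0,0,0), (1,0,0,1), (1,0,1,0), (1,0,1,1)}
PSO: 12 outcomes — {(0,0,0,0), (0,0,0,1), (0,0,1,0), (0,0,1,1), (0,1,0,0), (0,1,0,1), (0,1,1,0), (0,1,1,1), (1,0,0,0), (1,0,0,1), (1,0,1,0), (1,0,1,1)}
target (0,0,1,0) ∈ {TSO,PSO}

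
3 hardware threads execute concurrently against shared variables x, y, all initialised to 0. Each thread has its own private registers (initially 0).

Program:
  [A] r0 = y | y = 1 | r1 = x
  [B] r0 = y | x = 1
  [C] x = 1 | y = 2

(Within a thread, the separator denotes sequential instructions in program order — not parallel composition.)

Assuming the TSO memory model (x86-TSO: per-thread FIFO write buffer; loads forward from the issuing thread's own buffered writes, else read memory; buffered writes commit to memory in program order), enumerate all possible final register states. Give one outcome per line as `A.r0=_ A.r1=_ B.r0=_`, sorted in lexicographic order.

A.r0=0 A.r1=0 B.r0=0
A.r0=0 A.r1=0 B.r0=1
A.r0=0 A.r1=0 B.r0=2
A.r0=0 A.r1=1 B.r0=0
A.r0=0 A.r1=1 B.r0=1
A.r0=0 A.r1=1 B.r0=2
A.r0=2 A.r1=1 B.r0=0
A.r0=2 A.r1=1 B.r0=1
A.r0=2 A.r1=1 B.r0=2

outcome vector order: (A.r0,A.r1,B.r0)
|TSO outcomes| = 9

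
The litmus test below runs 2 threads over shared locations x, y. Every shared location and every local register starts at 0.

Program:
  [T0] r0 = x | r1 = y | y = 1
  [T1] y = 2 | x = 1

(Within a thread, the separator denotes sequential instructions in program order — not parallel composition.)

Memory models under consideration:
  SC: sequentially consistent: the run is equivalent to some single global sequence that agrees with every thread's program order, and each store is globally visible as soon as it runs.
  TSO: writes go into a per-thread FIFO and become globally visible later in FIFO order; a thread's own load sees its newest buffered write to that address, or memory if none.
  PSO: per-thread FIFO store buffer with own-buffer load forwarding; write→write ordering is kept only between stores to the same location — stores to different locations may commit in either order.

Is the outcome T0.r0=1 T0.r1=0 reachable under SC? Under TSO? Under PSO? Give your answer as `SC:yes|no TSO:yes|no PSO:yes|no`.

outcome vector order: (T0.r0,T0.r1)
[SC] allowed = {0/0; 0/2; 1/2}
[TSO] allowed = {0/0; 0/2; 1/2}
[PSO] allowed = {0/0; 0/2; 1/0; 1/2}
target 1/0 ∈ {PSO}

SC:no TSO:no PSO:yes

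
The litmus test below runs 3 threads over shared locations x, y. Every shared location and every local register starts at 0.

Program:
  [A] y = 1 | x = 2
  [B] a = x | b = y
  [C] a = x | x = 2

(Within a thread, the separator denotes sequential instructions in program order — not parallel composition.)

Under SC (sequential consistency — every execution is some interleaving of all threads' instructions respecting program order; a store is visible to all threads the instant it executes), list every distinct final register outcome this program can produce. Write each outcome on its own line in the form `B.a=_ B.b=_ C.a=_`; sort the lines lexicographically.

outcome vector order: (B.a,B.b,C.a)
|SC outcomes| = 7

B.a=0 B.b=0 C.a=0
B.a=0 B.b=0 C.a=2
B.a=0 B.b=1 C.a=0
B.a=0 B.b=1 C.a=2
B.a=2 B.b=0 C.a=0
B.a=2 B.b=1 C.a=0
B.a=2 B.b=1 C.a=2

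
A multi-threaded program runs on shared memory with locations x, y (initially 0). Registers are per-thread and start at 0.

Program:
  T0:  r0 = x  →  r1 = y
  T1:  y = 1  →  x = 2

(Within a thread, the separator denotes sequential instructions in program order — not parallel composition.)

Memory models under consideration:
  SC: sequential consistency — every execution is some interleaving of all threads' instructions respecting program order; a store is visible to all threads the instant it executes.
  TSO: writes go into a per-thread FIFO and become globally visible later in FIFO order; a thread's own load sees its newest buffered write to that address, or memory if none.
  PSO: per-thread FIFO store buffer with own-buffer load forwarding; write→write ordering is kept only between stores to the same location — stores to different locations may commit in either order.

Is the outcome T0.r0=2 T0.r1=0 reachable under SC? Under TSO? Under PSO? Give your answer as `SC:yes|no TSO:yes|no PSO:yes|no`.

outcome vector order: (T0.r0,T0.r1)
under SC → (0,0); (0,1); (2,1)
under TSO → (0,0); (0,1); (2,1)
under PSO → (0,0); (0,1); (2,0); (2,1)
target (2,0) ∈ {PSO}

SC:no TSO:no PSO:yes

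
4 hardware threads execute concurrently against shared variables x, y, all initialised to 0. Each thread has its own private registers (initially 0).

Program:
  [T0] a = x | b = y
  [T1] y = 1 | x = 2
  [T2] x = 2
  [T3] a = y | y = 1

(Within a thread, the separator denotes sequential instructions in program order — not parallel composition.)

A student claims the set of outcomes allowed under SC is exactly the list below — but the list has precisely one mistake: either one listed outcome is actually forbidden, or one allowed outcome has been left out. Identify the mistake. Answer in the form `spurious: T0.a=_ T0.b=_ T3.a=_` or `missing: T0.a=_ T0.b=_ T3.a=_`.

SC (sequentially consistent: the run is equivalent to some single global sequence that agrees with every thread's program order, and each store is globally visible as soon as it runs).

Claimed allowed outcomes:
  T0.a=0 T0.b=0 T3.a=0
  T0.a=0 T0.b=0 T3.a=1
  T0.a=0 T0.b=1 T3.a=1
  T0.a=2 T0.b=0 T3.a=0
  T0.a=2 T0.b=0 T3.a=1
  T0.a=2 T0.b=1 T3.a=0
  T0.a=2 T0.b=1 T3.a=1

outcome vector order: (T0.a,T0.b,T3.a)
under SC → <0 0 0>; <0 0 1>; <0 1 0>; <0 1 1>; <2 0 0>; <2 0 1>; <2 1 0>; <2 1 1>
SC∖claimed = {<0 1 0>}

missing: T0.a=0 T0.b=1 T3.a=0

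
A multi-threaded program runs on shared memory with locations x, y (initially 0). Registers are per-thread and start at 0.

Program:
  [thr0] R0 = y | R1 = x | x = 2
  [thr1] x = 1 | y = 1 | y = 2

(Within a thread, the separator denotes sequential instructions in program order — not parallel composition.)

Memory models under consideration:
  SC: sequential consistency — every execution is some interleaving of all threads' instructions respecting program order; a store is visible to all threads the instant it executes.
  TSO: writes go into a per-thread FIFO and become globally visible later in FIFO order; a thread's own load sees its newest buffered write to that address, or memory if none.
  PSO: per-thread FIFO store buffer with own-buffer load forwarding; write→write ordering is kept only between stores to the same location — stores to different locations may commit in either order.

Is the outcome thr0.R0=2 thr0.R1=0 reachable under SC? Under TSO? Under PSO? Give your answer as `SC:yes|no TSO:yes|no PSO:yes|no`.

SC:no TSO:no PSO:yes

outcome vector order: (thr0.R0,thr0.R1)
[SC] allowed = {<0 0>; <0 1>; <1 1>; <2 1>}
[TSO] allowed = {<0 0>; <0 1>; <1 1>; <2 1>}
[PSO] allowed = {<0 0>; <0 1>; <1 0>; <1 1>; <2 0>; <2 1>}
target <2 0> ∈ {PSO}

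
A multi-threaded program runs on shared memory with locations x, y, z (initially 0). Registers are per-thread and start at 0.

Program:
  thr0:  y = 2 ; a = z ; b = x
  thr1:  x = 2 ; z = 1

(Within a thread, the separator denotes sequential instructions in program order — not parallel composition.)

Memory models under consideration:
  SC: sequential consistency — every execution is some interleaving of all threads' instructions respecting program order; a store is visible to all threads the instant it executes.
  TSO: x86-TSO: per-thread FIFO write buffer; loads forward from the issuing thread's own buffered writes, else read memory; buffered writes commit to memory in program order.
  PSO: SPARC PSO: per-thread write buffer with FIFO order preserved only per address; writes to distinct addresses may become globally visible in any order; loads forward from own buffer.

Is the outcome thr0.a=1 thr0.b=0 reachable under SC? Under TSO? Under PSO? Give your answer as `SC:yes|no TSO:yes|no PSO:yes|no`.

SC:no TSO:no PSO:yes

outcome vector order: (thr0.a,thr0.b)
SC: 3 outcomes — {00; 02; 12}
TSO: 3 outcomes — {00; 02; 12}
PSO: 4 outcomes — {00; 02; 10; 12}
target 10 ∈ {PSO}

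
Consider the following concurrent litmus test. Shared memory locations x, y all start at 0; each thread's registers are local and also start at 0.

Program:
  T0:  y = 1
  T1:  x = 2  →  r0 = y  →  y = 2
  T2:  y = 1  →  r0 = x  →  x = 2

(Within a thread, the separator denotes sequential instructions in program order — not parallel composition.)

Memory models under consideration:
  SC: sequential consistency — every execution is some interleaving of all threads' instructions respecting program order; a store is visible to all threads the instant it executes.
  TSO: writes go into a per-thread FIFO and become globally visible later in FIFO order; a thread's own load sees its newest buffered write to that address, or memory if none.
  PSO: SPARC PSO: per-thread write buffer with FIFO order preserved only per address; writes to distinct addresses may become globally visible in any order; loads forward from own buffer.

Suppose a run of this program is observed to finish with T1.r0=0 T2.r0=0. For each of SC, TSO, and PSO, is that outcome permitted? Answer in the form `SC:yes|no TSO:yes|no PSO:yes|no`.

SC:no TSO:yes PSO:yes

outcome vector order: (T1.r0,T2.r0)
under SC → 02; 10; 12
under TSO → 00; 02; 10; 12
under PSO → 00; 02; 10; 12
target 00 ∈ {TSO,PSO}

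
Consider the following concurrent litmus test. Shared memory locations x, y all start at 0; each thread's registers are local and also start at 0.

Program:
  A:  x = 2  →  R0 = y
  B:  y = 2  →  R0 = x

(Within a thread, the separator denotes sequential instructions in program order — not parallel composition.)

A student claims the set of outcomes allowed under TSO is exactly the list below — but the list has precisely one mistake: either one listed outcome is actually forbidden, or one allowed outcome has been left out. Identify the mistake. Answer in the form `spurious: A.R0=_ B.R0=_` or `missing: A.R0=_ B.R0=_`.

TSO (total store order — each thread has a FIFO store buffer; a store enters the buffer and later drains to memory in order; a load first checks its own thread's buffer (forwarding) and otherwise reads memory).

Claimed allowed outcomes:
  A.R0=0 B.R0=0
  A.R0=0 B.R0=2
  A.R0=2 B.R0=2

missing: A.R0=2 B.R0=0

outcome vector order: (A.R0,B.R0)
TSO: 4 outcomes — {<0 0> <0 2> <2 0> <2 2>}
TSO∖claimed = {<2 0>}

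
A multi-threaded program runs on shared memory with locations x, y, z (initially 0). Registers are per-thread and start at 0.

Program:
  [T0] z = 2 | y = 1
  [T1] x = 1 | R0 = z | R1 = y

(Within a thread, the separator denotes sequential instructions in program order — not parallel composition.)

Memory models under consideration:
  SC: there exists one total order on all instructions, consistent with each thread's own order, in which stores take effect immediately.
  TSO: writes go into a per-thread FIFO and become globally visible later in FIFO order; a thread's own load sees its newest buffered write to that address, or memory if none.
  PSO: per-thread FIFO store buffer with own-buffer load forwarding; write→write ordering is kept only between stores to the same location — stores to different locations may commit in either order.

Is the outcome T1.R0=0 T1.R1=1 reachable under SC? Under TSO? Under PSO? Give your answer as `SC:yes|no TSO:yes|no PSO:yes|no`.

outcome vector order: (T1.R0,T1.R1)
SC: 4 outcomes — {<0 0> <0 1> <2 0> <2 1>}
TSO: 4 outcomes — {<0 0> <0 1> <2 0> <2 1>}
PSO: 4 outcomes — {<0 0> <0 1> <2 0> <2 1>}
target <0 1> ∈ {SC,TSO,PSO}

SC:yes TSO:yes PSO:yes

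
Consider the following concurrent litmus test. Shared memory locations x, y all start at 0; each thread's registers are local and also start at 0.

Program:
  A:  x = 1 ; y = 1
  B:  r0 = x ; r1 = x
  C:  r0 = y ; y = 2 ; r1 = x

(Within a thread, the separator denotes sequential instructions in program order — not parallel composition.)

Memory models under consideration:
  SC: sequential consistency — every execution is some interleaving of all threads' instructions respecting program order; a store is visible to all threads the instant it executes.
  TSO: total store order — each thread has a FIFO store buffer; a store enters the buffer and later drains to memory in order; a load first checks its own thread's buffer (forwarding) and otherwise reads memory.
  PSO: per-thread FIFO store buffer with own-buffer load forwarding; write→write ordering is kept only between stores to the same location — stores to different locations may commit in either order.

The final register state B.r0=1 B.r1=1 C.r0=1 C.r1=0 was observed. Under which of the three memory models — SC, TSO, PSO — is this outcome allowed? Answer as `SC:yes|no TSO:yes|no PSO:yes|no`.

SC:no TSO:no PSO:yes

outcome vector order: (B.r0,B.r1,C.r0,C.r1)
SC: 9 outcomes — {0/0/0/0, 0/0/0/1, 0/0/1/1, 0/1/0/0, 0/1/0/1, 0/1/1/1, 1/1/0/0, 1/1/0/1, 1/1/1/1}
TSO: 9 outcomes — {0/0/0/0, 0/0/0/1, 0/0/1/1, 0/1/0/0, 0/1/0/1, 0/1/1/1, 1/1/0/0, 1/1/0/1, 1/1/1/1}
PSO: 12 outcomes — {0/0/0/0, 0/0/0/1, 0/0/1/0, 0/0/1/1, 0/1/0/0, 0/1/0/1, 0/1/1/0, 0/1/1/1, 1/1/0/0, 1/1/0/1, 1/1/1/0, 1/1/1/1}
target 1/1/1/0 ∈ {PSO}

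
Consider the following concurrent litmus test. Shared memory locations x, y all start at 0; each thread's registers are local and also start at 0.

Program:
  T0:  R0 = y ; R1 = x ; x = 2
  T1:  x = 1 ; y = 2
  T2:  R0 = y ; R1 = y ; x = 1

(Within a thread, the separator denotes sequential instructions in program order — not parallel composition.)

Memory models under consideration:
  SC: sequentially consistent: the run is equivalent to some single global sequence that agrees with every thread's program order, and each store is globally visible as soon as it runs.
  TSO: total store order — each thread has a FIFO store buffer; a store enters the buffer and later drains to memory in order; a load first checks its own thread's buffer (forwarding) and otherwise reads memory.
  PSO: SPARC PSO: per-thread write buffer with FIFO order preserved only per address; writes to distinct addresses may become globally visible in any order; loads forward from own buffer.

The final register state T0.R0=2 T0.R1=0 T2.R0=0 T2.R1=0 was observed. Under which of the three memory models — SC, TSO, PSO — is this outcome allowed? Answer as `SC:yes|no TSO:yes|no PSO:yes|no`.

outcome vector order: (T0.R0,T0.R1,T2.R0,T2.R1)
under SC → (0,0,0,0); (0,0,0,2); (0,0,2,2); (0,1,0,0); (0,1,0,2); (0,1,2,2); (2,1,0,0); (2,1,0,2); (2,1,2,2)
under TSO → (0,0,0,0); (0,0,0,2); (0,0,2,2); (0,1,0,0); (0,1,0,2); (0,1,2,2); (2,1,0,0); (2,1,0,2); (2,1,2,2)
under PSO → (0,0,0,0); (0,0,0,2); (0,0,2,2); (0,1,0,0); (0,1,0,2); (0,1,2,2); (2,0,0,0); (2,0,0,2); (2,0,2,2); (2,1,0,0); (2,1,0,2); (2,1,2,2)
target (2,0,0,0) ∈ {PSO}

SC:no TSO:no PSO:yes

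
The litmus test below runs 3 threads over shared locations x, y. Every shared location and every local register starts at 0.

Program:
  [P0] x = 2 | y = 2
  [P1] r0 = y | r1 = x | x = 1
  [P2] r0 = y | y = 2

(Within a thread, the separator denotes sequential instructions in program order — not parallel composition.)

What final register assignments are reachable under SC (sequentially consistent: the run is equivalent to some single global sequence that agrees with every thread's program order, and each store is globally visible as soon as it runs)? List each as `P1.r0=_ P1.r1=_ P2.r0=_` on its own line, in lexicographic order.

P1.r0=0 P1.r1=0 P2.r0=0
P1.r0=0 P1.r1=0 P2.r0=2
P1.r0=0 P1.r1=2 P2.r0=0
P1.r0=0 P1.r1=2 P2.r0=2
P1.r0=2 P1.r1=0 P2.r0=0
P1.r0=2 P1.r1=2 P2.r0=0
P1.r0=2 P1.r1=2 P2.r0=2

outcome vector order: (P1.r0,P1.r1,P2.r0)
|SC outcomes| = 7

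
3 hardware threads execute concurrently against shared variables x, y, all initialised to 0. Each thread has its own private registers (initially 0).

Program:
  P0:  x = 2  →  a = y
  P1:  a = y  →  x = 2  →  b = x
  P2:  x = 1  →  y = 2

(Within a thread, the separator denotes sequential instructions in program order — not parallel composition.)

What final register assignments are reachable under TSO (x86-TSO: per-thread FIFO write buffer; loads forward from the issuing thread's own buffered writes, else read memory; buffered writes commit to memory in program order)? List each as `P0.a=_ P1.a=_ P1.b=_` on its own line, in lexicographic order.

outcome vector order: (P0.a,P1.a,P1.b)
|TSO outcomes| = 6

P0.a=0 P1.a=0 P1.b=1
P0.a=0 P1.a=0 P1.b=2
P0.a=0 P1.a=2 P1.b=2
P0.a=2 P1.a=0 P1.b=1
P0.a=2 P1.a=0 P1.b=2
P0.a=2 P1.a=2 P1.b=2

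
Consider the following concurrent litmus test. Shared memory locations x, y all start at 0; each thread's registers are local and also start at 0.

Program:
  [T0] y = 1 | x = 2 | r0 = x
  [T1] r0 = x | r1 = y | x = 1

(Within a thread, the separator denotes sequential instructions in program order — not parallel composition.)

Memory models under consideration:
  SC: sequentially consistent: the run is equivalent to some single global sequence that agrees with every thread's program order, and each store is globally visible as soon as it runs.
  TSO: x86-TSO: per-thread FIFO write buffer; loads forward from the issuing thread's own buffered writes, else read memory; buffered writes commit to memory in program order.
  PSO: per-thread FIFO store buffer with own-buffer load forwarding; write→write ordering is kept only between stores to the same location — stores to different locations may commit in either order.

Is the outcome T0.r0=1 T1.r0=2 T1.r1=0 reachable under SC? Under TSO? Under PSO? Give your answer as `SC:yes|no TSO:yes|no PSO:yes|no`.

outcome vector order: (T0.r0,T1.r0,T1.r1)
SC (6): (1,0,0); (1,0,1); (1,2,1); (2,0,0); (2,0,1); (2,2,1)
TSO (6): (1,0,0); (1,0,1); (1,2,1); (2,0,0); (2,0,1); (2,2,1)
PSO (8): (1,0,0); (1,0,1); (1,2,0); (1,2,1); (2,0,0); (2,0,1); (2,2,0); (2,2,1)
target (1,2,0) ∈ {PSO}

SC:no TSO:no PSO:yes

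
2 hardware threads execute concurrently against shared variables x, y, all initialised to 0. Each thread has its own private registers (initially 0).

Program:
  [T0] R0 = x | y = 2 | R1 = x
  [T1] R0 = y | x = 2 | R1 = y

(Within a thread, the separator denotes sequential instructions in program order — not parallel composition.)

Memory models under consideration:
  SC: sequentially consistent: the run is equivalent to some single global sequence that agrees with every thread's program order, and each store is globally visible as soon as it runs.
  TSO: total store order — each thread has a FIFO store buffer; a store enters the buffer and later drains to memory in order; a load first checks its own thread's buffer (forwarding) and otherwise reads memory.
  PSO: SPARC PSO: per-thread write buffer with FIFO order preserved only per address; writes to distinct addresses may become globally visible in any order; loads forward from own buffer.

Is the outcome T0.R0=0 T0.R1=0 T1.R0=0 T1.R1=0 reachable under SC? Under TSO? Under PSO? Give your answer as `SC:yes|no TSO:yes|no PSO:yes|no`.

SC:no TSO:yes PSO:yes

outcome vector order: (T0.R0,T0.R1,T1.R0,T1.R1)
under SC → 0/0/0/2; 0/0/2/2; 0/2/0/0; 0/2/0/2; 0/2/2/2; 2/2/0/0; 2/2/0/2
under TSO → 0/0/0/0; 0/0/0/2; 0/0/2/2; 0/2/0/0; 0/2/0/2; 0/2/2/2; 2/2/0/0; 2/2/0/2
under PSO → 0/0/0/0; 0/0/0/2; 0/0/2/2; 0/2/0/0; 0/2/0/2; 0/2/2/2; 2/2/0/0; 2/2/0/2
target 0/0/0/0 ∈ {TSO,PSO}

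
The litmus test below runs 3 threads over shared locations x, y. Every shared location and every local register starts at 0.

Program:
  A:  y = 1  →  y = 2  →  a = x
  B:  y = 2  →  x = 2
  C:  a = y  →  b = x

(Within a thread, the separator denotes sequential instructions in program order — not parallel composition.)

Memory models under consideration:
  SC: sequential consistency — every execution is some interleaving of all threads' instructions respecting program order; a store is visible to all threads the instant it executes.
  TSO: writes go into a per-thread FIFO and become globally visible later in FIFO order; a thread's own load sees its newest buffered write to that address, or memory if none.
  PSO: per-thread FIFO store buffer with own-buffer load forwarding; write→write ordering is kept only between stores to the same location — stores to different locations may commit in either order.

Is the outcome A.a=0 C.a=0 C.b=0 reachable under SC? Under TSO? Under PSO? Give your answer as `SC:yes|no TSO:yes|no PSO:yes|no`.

outcome vector order: (A.a,C.a,C.b)
[SC] allowed = {<0 0 0>, <0 0 2>, <0 1 0>, <0 1 2>, <0 2 0>, <0 2 2>, <2 0 0>, <2 0 2>, <2 1 0>, <2 1 2>, <2 2 0>, <2 2 2>}
[TSO] allowed = {<0 0 0>, <0 0 2>, <0 1 0>, <0 1 2>, <0 2 0>, <0 2 2>, <2 0 0>, <2 0 2>, <2 1 0>, <2 1 2>, <2 2 0>, <2 2 2>}
[PSO] allowed = {<0 0 0>, <0 0 2>, <0 1 0>, <0 1 2>, <0 2 0>, <0 2 2>, <2 0 0>, <2 0 2>, <2 1 0>, <2 1 2>, <2 2 0>, <2 2 2>}
target <0 0 0> ∈ {SC,TSO,PSO}

SC:yes TSO:yes PSO:yes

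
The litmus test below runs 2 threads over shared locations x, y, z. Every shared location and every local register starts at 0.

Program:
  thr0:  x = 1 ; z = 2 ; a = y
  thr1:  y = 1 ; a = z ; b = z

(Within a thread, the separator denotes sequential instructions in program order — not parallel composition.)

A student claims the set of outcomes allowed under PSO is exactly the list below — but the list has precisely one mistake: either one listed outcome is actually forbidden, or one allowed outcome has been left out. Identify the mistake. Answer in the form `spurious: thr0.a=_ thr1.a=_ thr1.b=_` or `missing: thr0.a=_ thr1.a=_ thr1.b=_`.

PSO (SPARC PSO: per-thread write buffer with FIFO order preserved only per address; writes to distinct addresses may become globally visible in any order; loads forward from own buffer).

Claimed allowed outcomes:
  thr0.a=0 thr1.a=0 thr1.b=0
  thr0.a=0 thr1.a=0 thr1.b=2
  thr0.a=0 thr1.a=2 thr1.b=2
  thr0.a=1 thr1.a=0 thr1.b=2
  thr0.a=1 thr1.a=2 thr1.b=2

missing: thr0.a=1 thr1.a=0 thr1.b=0

outcome vector order: (thr0.a,thr1.a,thr1.b)
under PSO → <0 0 0>; <0 0 2>; <0 2 2>; <1 0 0>; <1 0 2>; <1 2 2>
PSO∖claimed = {<1 0 0>}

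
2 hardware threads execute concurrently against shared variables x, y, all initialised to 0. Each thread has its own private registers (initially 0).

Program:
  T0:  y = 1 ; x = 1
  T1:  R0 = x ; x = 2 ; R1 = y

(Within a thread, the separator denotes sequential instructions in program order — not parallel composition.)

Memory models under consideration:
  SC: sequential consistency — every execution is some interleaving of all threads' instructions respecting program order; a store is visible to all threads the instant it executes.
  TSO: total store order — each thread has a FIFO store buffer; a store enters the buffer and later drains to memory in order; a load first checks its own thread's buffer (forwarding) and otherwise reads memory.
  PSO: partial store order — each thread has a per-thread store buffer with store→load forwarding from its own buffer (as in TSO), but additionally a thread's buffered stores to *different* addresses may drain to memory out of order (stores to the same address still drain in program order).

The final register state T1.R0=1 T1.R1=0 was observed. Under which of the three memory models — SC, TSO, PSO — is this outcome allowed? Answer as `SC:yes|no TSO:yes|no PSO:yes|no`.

SC:no TSO:no PSO:yes

outcome vector order: (T1.R0,T1.R1)
SC (3): 0/0; 0/1; 1/1
TSO (3): 0/0; 0/1; 1/1
PSO (4): 0/0; 0/1; 1/0; 1/1
target 1/0 ∈ {PSO}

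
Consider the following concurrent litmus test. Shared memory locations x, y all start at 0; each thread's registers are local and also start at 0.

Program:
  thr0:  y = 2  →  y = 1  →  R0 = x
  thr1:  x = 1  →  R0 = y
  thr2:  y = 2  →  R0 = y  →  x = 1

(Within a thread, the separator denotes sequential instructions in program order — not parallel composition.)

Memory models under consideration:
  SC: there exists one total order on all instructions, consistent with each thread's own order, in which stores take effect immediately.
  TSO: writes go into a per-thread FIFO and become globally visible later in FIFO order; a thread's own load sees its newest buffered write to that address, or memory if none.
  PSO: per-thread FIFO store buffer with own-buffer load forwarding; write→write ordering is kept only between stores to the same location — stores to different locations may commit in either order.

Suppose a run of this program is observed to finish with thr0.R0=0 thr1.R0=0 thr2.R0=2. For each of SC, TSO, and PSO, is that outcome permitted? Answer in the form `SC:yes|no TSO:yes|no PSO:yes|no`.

outcome vector order: (thr0.R0,thr1.R0,thr2.R0)
SC: 9 outcomes — {<0 1 1> <0 1 2> <0 2 2> <1 0 1> <1 0 2> <1 1 1> <1 1 2> <1 2 1> <1 2 2>}
TSO: 12 outcomes — {<0 0 1> <0 0 2> <0 1 1> <0 1 2> <0 2 1> <0 2 2> <1 0 1> <1 0 2> <1 1 1> <1 1 2> <1 2 1> <1 2 2>}
PSO: 12 outcomes — {<0 0 1> <0 0 2> <0 1 1> <0 1 2> <0 2 1> <0 2 2> <1 0 1> <1 0 2> <1 1 1> <1 1 2> <1 2 1> <1 2 2>}
target <0 0 2> ∈ {TSO,PSO}

SC:no TSO:yes PSO:yes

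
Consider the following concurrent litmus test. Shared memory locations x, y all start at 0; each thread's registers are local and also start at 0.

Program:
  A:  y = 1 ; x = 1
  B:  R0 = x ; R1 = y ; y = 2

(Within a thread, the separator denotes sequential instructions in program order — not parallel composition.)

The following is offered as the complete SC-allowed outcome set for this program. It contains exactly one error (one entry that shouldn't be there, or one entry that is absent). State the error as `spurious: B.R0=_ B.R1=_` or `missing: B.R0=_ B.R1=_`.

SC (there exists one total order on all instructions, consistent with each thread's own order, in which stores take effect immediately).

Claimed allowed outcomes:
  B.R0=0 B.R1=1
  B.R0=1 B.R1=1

missing: B.R0=0 B.R1=0

outcome vector order: (B.R0,B.R1)
SC (3): (0,0); (0,1); (1,1)
SC∖claimed = {(0,0)}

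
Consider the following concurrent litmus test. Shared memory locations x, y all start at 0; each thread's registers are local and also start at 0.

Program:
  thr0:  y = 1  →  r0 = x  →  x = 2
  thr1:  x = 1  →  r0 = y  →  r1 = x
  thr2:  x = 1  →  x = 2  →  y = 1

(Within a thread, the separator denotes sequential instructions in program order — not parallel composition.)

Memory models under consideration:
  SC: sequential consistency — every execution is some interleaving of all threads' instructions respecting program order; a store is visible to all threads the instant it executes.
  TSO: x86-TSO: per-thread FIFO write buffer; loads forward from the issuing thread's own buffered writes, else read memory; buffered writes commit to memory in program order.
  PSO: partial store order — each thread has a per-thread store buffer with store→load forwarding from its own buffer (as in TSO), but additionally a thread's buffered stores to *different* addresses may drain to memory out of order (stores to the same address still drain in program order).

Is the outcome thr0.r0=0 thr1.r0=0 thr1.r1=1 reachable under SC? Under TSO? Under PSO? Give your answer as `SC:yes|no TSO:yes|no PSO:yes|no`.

outcome vector order: (thr0.r0,thr1.r0,thr1.r1)
[SC] allowed = {<0 1 1>; <0 1 2>; <1 0 1>; <1 0 2>; <1 1 1>; <1 1 2>; <2 0 1>; <2 0 2>; <2 1 1>; <2 1 2>}
[TSO] allowed = {<0 0 1>; <0 0 2>; <0 1 1>; <0 1 2>; <1 0 1>; <1 0 2>; <1 1 1>; <1 1 2>; <2 0 1>; <2 0 2>; <2 1 1>; <2 1 2>}
[PSO] allowed = {<0 0 1>; <0 0 2>; <0 1 1>; <0 1 2>; <1 0 1>; <1 0 2>; <1 1 1>; <1 1 2>; <2 0 1>; <2 0 2>; <2 1 1>; <2 1 2>}
target <0 0 1> ∈ {TSO,PSO}

SC:no TSO:yes PSO:yes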